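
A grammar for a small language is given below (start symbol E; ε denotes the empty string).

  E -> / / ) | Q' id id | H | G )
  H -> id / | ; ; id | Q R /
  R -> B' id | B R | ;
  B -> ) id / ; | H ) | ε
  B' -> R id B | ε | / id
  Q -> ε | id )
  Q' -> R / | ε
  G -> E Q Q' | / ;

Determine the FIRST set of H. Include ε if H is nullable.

H -> id / contributes {id}.
H -> ; ; id contributes {;}.
From H -> Q R /: Q nullable, take FIRST(Q) ∪ FIRST(R) = { ), /, ;, id }.
Union: FIRST(H) = { ), /, ;, id }.

{ ), /, ;, id }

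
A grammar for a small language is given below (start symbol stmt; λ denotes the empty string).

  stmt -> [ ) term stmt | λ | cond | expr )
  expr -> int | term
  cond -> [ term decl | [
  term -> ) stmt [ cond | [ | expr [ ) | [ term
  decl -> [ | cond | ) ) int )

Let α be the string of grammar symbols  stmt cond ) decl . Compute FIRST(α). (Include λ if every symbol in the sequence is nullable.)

{ ), [, int }

Add FIRST(stmt)\{λ} = { ), [, int }; stmt is nullable, continue.
Add FIRST(cond) = { [ }; cond is not nullable, stop.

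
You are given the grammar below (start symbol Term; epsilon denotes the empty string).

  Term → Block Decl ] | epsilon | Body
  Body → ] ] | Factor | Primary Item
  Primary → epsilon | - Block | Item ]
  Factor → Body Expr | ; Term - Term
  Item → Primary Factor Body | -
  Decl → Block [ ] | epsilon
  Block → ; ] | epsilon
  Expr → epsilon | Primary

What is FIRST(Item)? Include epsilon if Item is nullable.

From Item → Primary Factor Body: Primary nullable, take FIRST(Primary) ∪ FIRST(Factor) = { -, ;, ] }.
Item → - contributes {-}.
Union: FIRST(Item) = { -, ;, ] }.

{ -, ;, ] }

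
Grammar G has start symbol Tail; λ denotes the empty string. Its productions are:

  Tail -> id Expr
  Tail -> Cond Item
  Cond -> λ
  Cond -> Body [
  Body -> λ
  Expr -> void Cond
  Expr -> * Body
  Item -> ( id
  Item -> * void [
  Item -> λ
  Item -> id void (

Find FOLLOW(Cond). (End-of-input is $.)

{ $, (, *, id }

In Tail -> Cond Item: add FIRST(Item)\{λ} = { (, *, id }.
  Since Item is nullable, also add FOLLOW(Tail) = { $ }.
In Expr -> void Cond: Cond is at the end, add FOLLOW(Expr) = { $ }.
Union: FOLLOW(Cond) = { $, (, *, id }.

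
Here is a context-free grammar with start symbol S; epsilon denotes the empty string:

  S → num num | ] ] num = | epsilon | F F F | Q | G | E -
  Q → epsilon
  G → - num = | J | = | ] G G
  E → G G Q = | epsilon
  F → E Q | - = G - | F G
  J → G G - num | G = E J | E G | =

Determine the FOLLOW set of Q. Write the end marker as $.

In S → Q: Q is at the end, add FOLLOW(S) = { $ }.
In E → G G Q =: add FIRST(=) = { = }.
In F → E Q: Q is at the end, add FOLLOW(F) = { $, -, =, ] }.
Union: FOLLOW(Q) = { $, -, =, ] }.

{ $, -, =, ] }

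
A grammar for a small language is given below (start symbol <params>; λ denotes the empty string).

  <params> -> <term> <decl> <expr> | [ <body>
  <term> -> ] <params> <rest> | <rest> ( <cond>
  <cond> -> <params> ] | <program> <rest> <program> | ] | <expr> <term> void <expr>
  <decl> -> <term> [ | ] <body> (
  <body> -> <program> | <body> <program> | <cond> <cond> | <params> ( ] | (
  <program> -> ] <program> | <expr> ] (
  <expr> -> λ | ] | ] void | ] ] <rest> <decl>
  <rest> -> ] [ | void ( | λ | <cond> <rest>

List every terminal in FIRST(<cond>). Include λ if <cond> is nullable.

{ (, [, ], void }

From <cond> -> <params> ]: add FIRST(<params>) = { (, [, ], void }.
From <cond> -> <program> <rest> <program>: add FIRST(<program>) = { ] }.
<cond> -> ] contributes {]}.
From <cond> -> <expr> <term> void <expr>: <expr> nullable, take FIRST(<expr>) ∪ FIRST(<term>) = { (, [, ], void }.
Union: FIRST(<cond>) = { (, [, ], void }.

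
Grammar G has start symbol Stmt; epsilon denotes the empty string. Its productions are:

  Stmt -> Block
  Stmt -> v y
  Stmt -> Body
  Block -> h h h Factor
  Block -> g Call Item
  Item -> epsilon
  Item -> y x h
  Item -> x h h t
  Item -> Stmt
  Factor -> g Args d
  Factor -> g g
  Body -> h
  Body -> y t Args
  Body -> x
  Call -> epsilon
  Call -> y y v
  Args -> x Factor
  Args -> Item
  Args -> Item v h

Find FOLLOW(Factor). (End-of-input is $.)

In Block -> h h h Factor: Factor is at the end, add FOLLOW(Block) = { $, d, v }.
In Args -> x Factor: Factor is at the end, add FOLLOW(Args) = { $, d, v }.
Union: FOLLOW(Factor) = { $, d, v }.

{ $, d, v }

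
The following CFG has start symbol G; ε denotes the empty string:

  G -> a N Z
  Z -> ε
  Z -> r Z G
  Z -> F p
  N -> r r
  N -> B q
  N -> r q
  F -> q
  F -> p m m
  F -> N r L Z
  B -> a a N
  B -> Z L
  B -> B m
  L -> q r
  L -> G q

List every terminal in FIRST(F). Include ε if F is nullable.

F -> q contributes {q}.
F -> p m m contributes {p}.
From F -> N r L Z: add FIRST(N) = { a, p, q, r }.
Union: FIRST(F) = { a, p, q, r }.

{ a, p, q, r }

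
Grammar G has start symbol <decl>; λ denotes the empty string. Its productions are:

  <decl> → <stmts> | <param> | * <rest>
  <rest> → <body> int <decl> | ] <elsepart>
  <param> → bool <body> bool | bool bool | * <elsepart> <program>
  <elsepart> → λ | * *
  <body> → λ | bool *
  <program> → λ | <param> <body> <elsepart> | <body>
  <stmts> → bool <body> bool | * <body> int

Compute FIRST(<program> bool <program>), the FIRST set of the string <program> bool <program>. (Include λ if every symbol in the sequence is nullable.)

Add FIRST(<program>)\{λ} = { *, bool }; <program> is nullable, continue.
bool is a terminal; add {bool} and stop.

{ *, bool }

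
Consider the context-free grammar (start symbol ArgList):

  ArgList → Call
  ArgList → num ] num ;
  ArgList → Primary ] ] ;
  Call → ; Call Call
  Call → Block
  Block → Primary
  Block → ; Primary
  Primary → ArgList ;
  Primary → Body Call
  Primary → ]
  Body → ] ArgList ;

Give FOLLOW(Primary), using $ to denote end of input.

In ArgList → Primary ] ] ;: add FIRST(] ] ;) = { ] }.
In Block → Primary: Primary is at the end, add FOLLOW(Block) = { $, ;, ], num }.
In Block → ; Primary: Primary is at the end, add FOLLOW(Block) = { $, ;, ], num }.
Union: FOLLOW(Primary) = { $, ;, ], num }.

{ $, ;, ], num }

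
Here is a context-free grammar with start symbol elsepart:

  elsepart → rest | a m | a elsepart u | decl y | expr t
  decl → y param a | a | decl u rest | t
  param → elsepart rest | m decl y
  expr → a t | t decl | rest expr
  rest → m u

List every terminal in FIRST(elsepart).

{ a, m, t, y }

From elsepart → rest: add FIRST(rest) = { m }.
elsepart → a m contributes {a}.
elsepart → a elsepart u contributes {a}.
From elsepart → decl y: add FIRST(decl) = { a, t, y }.
From elsepart → expr t: add FIRST(expr) = { a, m, t }.
Union: FIRST(elsepart) = { a, m, t, y }.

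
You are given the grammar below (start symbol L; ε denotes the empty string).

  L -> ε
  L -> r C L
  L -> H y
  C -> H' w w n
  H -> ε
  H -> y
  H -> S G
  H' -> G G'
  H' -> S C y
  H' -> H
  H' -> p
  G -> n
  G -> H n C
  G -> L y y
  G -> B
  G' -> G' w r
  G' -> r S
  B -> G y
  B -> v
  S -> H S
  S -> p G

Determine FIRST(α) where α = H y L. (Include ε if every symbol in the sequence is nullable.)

{ p, y }

Add FIRST(H)\{ε} = { p, y }; H is nullable, continue.
y is a terminal; add {y} and stop.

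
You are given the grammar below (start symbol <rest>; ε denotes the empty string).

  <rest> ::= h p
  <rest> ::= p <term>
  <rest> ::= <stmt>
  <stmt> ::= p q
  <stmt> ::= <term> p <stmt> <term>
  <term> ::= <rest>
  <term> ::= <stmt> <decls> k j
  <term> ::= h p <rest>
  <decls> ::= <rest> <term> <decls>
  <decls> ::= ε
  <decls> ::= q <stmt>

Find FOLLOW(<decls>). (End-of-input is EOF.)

{ k }

In <term> ::= <stmt> <decls> k j: add FIRST(k j) = { k }.
In <decls> ::= <rest> <term> <decls>: <decls> is at the end, add FOLLOW(<decls>) = { k }.
Union: FOLLOW(<decls>) = { k }.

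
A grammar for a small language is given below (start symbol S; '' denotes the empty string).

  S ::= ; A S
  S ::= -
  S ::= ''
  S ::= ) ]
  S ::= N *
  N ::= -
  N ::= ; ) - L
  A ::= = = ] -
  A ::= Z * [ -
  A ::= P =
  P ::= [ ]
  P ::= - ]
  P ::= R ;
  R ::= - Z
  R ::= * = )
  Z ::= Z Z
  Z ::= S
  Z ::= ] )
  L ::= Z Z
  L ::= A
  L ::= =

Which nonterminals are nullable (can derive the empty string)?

{ L, S, Z }

Directly nullable (have an ''-production): S.
Z ::= Z Z with every symbol nullable, so Z is nullable.
L ::= Z Z with every symbol nullable, so L is nullable.
No other nonterminal has a production whose RHS symbols are all nullable.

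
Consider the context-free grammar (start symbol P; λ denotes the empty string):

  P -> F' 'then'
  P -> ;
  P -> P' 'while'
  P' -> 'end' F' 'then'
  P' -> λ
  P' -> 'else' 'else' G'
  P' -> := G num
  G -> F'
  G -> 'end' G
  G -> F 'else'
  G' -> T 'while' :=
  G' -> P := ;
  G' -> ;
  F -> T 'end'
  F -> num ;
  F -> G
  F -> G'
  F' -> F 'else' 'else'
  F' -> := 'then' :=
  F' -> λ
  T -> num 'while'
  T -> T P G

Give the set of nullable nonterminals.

Directly nullable (have an λ-production): P', F'.
G -> F' with every symbol nullable, so G is nullable.
F -> G with every symbol nullable, so F is nullable.
No other nonterminal has a production whose RHS symbols are all nullable.

{ F, F', G, P' }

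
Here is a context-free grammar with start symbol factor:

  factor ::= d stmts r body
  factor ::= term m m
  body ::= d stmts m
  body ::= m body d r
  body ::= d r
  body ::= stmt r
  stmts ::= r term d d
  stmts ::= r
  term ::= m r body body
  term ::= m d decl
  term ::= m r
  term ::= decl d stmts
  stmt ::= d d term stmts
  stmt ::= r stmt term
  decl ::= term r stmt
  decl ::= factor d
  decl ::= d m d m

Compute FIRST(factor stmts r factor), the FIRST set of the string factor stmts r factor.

{ d, m }

Add FIRST(factor) = { d, m }; factor is not nullable, stop.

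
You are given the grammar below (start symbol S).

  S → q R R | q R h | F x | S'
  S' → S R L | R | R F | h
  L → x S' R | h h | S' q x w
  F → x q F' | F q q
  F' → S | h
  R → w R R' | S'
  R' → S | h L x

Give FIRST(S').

From S' → S R L: add FIRST(S) = { h, q, w, x }.
From S' → R: add FIRST(R) = { h, q, w, x }.
From S' → R F: add FIRST(R) = { h, q, w, x }.
S' → h contributes {h}.
Union: FIRST(S') = { h, q, w, x }.

{ h, q, w, x }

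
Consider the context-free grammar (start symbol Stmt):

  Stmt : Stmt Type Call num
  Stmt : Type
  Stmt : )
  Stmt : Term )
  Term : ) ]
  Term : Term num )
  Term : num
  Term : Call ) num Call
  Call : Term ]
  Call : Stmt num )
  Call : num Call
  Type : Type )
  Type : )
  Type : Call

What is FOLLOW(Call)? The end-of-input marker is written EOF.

{ EOF, ), ], num }

In Stmt : Stmt Type Call num: add FIRST(num) = { num }.
In Term : Call ) num Call: add FIRST() num Call) = { ) }.
In Term : Call ) num Call: Call is at the end, add FOLLOW(Term) = { ), ], num }.
In Call : num Call: Call is at the end, add FOLLOW(Call) = { EOF, ), ], num }.
In Type : Call: Call is at the end, add FOLLOW(Type) = { EOF, ), num }.
Union: FOLLOW(Call) = { EOF, ), ], num }.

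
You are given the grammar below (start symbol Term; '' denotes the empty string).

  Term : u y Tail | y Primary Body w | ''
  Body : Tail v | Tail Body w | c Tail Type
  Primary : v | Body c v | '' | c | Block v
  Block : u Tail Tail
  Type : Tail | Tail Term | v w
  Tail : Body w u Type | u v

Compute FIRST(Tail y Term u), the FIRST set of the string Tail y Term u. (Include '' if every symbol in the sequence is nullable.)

Add FIRST(Tail) = { c, u }; Tail is not nullable, stop.

{ c, u }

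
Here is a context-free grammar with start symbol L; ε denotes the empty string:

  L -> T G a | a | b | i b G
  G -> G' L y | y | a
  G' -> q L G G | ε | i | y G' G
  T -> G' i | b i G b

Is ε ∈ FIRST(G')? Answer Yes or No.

G' has an ε-production, so G' ⇒ ε.

Yes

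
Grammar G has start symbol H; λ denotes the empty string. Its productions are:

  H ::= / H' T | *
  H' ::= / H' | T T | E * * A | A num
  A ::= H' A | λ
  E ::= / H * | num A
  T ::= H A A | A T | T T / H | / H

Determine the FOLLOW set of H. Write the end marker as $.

{ $, *, /, num }

H is the start symbol, so $ ∈ FOLLOW(H).
In E ::= / H *: add FIRST(*) = { * }.
In T ::= H A A: add FIRST(A A)\{λ} = { *, /, num }.
  Since A A is nullable, also add FOLLOW(T) = { $, *, /, num }.
In T ::= T T / H: H is at the end, add FOLLOW(T) = { $, *, /, num }.
In T ::= / H: H is at the end, add FOLLOW(T) = { $, *, /, num }.
Union: FOLLOW(H) = { $, *, /, num }.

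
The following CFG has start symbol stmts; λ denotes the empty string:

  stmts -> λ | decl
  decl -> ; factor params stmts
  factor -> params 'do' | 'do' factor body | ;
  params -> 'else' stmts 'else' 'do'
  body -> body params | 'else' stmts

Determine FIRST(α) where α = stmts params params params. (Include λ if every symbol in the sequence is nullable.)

{ 'else', ; }

Add FIRST(stmts)\{λ} = { ; }; stmts is nullable, continue.
Add FIRST(params) = { 'else' }; params is not nullable, stop.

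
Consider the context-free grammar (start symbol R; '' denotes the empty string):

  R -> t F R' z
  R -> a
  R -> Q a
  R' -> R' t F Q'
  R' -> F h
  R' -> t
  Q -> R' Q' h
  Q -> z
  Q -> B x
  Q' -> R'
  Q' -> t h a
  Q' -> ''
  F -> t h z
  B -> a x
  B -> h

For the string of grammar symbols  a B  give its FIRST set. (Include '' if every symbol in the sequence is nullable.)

a is a terminal; add {a} and stop.

{ a }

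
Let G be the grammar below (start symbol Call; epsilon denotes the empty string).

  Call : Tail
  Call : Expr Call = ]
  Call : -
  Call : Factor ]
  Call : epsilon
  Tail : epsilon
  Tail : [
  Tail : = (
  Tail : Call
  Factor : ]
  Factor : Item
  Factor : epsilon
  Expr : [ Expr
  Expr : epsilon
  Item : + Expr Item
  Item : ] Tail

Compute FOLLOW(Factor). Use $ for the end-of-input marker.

{ ] }

In Call : Factor ]: add FIRST(]) = { ] }.
Union: FOLLOW(Factor) = { ] }.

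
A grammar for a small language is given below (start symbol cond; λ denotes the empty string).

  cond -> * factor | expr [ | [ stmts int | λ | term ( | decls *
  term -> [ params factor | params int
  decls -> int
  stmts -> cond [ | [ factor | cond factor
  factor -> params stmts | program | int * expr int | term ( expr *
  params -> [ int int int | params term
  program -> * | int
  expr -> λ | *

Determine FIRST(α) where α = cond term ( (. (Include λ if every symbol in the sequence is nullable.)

Add FIRST(cond)\{λ} = { *, [, int }; cond is nullable, continue.
Add FIRST(term) = { [ }; term is not nullable, stop.

{ *, [, int }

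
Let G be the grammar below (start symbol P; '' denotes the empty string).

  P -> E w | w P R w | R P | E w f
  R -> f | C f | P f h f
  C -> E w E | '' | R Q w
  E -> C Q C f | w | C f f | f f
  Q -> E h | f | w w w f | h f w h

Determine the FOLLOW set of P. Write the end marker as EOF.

{ EOF, f, h, w }

P is the start symbol, so EOF ∈ FOLLOW(P).
In P -> w P R w: add FIRST(R w) = { f, h, w }.
In P -> R P: P is at the end, add FOLLOW(P) = { EOF, f, h, w }.
In R -> P f h f: add FIRST(f h f) = { f }.
Union: FOLLOW(P) = { EOF, f, h, w }.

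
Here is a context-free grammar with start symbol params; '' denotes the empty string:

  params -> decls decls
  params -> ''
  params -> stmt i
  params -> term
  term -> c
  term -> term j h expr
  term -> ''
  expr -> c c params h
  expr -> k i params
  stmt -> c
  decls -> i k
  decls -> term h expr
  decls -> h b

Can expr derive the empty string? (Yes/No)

No

Nullable nonterminals: params, term.
No production of expr has an RHS whose symbols are all nullable, so expr is not nullable.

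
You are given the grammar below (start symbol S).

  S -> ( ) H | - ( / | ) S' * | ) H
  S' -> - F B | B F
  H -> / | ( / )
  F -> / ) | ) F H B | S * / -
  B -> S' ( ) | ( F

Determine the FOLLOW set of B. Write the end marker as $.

In S' -> - F B: B is at the end, add FOLLOW(S') = { (, * }.
In S' -> B F: add FIRST(F) = { (, ), -, / }.
In F -> ) F H B: B is at the end, add FOLLOW(F) = { (, ), *, -, / }.
Union: FOLLOW(B) = { (, ), *, -, / }.

{ (, ), *, -, / }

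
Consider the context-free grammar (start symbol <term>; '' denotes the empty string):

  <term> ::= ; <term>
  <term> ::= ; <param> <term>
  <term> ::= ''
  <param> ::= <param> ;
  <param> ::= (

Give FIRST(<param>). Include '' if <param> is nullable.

{ ( }

From <param> ::= <param> ;: add FIRST(<param>) = { ( }.
<param> ::= ( contributes {(}.
Union: FIRST(<param>) = { ( }.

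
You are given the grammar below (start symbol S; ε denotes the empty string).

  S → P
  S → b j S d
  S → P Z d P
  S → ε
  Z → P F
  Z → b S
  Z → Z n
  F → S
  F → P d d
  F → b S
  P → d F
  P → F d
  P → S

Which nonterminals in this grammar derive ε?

Directly nullable (have an ε-production): S.
Z → P F with every symbol nullable, so Z is nullable.
F → S with every symbol nullable, so F is nullable.
P → S with every symbol nullable, so P is nullable.

{ F, P, S, Z }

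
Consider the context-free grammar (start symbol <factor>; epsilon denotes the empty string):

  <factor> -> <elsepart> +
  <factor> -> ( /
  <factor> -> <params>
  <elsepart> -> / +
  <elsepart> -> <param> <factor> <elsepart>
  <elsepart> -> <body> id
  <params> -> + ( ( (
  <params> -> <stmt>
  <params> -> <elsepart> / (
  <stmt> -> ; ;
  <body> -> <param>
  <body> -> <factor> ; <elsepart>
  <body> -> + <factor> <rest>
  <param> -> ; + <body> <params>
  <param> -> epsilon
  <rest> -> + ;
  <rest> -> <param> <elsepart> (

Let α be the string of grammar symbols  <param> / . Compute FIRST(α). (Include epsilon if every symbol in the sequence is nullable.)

{ /, ; }

Add FIRST(<param>)\{epsilon} = { ; }; <param> is nullable, continue.
/ is a terminal; add {/} and stop.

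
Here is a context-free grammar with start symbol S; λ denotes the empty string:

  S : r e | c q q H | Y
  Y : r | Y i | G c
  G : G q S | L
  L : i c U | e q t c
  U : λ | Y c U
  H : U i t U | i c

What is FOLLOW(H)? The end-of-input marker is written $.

In S : c q q H: H is at the end, add FOLLOW(S) = { $, c, q }.
Union: FOLLOW(H) = { $, c, q }.

{ $, c, q }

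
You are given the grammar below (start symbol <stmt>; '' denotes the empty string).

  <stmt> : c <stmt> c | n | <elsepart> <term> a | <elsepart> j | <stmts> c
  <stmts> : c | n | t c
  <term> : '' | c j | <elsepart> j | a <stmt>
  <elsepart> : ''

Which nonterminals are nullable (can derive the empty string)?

{ <elsepart>, <term> }

Directly nullable (have an ''-production): <term>, <elsepart>.
No other nonterminal has a production whose RHS symbols are all nullable.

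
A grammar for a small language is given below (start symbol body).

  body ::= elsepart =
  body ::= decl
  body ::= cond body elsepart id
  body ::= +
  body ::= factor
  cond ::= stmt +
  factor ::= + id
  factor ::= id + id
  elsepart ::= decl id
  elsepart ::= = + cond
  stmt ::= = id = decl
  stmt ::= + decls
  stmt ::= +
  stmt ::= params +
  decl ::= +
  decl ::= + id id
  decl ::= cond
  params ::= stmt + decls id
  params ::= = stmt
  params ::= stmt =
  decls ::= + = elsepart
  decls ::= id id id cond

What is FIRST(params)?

{ +, = }

From params ::= stmt + decls id: add FIRST(stmt) = { +, = }.
params ::= = stmt contributes {=}.
From params ::= stmt =: add FIRST(stmt) = { +, = }.
Union: FIRST(params) = { +, = }.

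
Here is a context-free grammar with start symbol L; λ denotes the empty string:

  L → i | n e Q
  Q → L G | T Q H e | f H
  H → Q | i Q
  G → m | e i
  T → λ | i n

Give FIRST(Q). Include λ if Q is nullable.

{ f, i, n }

From Q → L G: add FIRST(L) = { i, n }.
From Q → T Q H e: T nullable, take FIRST(T) ∪ FIRST(Q) = { f, i, n }.
Q → f H contributes {f}.
Union: FIRST(Q) = { f, i, n }.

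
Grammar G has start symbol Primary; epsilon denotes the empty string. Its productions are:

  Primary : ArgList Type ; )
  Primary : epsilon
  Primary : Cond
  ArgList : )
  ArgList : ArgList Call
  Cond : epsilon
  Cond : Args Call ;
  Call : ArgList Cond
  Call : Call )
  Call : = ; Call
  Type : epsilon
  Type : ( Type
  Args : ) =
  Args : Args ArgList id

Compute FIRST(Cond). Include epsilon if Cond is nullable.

Cond : epsilon contributes epsilon.
From Cond : Args Call ;: add FIRST(Args) = { ) }.
Union: FIRST(Cond) = { ), epsilon }.

{ ), epsilon }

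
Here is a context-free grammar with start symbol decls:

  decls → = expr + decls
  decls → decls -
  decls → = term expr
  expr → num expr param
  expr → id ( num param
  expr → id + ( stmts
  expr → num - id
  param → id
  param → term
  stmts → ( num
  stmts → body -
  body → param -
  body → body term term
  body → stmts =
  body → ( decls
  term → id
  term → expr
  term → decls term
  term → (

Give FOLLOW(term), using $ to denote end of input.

{ $, (, +, -, =, id, num }

In decls → = term expr: add FIRST(expr) = { id, num }.
In param → term: term is at the end, add FOLLOW(param) = { $, (, +, -, =, id, num }.
In body → body term term: add FIRST(term) = { (, =, id, num }.
In body → body term term: term is at the end, add FOLLOW(body) = { (, -, =, id, num }.
In term → decls term: term is at the end, add FOLLOW(term) = { $, (, +, -, =, id, num }.
Union: FOLLOW(term) = { $, (, +, -, =, id, num }.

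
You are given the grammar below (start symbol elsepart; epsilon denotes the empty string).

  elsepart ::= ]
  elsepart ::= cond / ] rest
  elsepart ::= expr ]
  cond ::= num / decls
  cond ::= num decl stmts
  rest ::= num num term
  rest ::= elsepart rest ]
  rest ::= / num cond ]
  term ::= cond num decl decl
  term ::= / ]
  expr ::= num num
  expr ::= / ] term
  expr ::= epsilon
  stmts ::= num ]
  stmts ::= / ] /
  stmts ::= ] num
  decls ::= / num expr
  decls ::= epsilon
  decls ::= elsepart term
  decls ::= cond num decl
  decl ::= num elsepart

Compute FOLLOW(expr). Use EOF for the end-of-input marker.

In elsepart ::= expr ]: add FIRST(]) = { ] }.
In decls ::= / num expr: expr is at the end, add FOLLOW(decls) = { /, ], num }.
Union: FOLLOW(expr) = { /, ], num }.

{ /, ], num }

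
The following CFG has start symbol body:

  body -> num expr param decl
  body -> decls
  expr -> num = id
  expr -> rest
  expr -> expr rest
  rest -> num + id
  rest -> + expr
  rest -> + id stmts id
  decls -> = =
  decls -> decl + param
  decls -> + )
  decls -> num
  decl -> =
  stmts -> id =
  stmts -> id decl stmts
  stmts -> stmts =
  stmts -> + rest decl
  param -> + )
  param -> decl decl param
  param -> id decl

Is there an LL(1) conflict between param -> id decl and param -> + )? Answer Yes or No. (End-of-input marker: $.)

No

FIRST(id decl) = { id } and FIRST(+ )) = { + }.
The FIRST sets are disjoint and neither alternative is nullable — no conflict.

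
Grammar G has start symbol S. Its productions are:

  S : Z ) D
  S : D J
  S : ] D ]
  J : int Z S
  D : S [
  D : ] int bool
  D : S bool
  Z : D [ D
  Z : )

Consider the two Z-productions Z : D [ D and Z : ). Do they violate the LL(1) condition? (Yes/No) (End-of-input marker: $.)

FIRST(D [ D) = { ), ] } and FIRST()) = { ) }.
Both contain ), so the two alternatives are not disjoint — LL(1) conflict.

Yes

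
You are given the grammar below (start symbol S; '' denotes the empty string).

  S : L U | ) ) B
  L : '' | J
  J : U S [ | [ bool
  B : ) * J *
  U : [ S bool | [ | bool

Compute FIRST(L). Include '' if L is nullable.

{ [, bool, '' }

L : '' contributes ''.
From L : J: add FIRST(J) = { [, bool }.
Union: FIRST(L) = { [, bool, '' }.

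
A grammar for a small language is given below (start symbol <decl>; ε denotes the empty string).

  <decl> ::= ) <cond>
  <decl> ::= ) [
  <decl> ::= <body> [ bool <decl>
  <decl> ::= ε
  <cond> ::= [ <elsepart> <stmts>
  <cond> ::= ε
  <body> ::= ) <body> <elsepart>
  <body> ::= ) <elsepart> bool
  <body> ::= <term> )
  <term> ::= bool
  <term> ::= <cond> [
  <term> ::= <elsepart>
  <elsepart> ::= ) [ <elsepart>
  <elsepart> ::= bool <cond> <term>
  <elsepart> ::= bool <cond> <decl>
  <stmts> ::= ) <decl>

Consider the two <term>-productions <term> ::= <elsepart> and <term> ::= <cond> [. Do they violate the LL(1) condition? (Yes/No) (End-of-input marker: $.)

No

FIRST(<elsepart>) = { ), bool } and FIRST(<cond> [) = { [ }.
The FIRST sets are disjoint and neither alternative is nullable — no conflict.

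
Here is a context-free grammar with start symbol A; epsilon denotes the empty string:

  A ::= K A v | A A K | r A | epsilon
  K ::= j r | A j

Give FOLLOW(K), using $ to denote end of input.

{ $, j, r, v }

In A ::= K A v: add FIRST(A v) = { j, r, v }.
In A ::= A A K: K is at the end, add FOLLOW(A) = { $, j, r, v }.
Union: FOLLOW(K) = { $, j, r, v }.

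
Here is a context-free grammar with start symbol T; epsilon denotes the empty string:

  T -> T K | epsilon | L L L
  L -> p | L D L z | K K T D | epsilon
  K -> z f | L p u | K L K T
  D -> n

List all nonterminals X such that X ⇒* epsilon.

{ L, T }

Directly nullable (have an epsilon-production): T, L.
No other nonterminal has a production whose RHS symbols are all nullable.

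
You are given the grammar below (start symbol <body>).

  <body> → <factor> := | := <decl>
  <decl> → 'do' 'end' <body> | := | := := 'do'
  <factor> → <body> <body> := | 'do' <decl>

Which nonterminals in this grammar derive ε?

{ } (none)

No nonterminal has an empty production or an RHS whose symbols are all nullable.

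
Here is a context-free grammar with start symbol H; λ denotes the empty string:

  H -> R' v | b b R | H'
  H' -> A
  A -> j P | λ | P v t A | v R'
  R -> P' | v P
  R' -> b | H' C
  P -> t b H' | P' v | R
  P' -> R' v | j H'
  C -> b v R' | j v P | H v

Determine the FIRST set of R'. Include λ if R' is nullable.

R' -> b contributes {b}.
From R' -> H' C: H' nullable, take FIRST(H') ∪ FIRST(C) = { b, j, t, v }.
Union: FIRST(R') = { b, j, t, v }.

{ b, j, t, v }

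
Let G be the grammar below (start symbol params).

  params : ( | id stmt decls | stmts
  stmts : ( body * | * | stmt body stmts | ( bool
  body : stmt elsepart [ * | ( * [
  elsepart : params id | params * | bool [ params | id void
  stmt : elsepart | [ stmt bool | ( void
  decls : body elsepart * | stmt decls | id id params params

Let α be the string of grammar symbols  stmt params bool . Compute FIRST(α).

Add FIRST(stmt) = { (, *, [, bool, id }; stmt is not nullable, stop.

{ (, *, [, bool, id }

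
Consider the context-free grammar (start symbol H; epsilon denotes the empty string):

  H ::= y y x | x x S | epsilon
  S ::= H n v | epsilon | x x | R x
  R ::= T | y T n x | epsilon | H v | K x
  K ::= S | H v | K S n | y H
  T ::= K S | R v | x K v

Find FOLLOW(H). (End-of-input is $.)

H is the start symbol, so $ ∈ FOLLOW(H).
In S ::= H n v: add FIRST(n v) = { n }.
In R ::= H v: add FIRST(v) = { v }.
In K ::= H v: add FIRST(v) = { v }.
In K ::= y H: H is at the end, add FOLLOW(K) = { n, v, x, y }.
Union: FOLLOW(H) = { $, n, v, x, y }.

{ $, n, v, x, y }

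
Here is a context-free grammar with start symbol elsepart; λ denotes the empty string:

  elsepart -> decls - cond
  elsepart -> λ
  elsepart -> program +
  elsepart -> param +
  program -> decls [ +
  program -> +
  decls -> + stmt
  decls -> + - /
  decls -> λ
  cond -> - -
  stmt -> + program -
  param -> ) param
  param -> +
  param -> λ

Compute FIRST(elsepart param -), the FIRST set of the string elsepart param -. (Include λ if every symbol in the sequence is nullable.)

Add FIRST(elsepart)\{λ} = { ), +, -, [ }; elsepart is nullable, continue.
Add FIRST(param)\{λ} = { ), + }; param is nullable, continue.
- is a terminal; add {-} and stop.

{ ), +, -, [ }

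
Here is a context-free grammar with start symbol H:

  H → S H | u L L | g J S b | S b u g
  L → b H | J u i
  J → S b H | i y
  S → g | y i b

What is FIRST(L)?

{ b, g, i, y }

L → b H contributes {b}.
From L → J u i: add FIRST(J) = { g, i, y }.
Union: FIRST(L) = { b, g, i, y }.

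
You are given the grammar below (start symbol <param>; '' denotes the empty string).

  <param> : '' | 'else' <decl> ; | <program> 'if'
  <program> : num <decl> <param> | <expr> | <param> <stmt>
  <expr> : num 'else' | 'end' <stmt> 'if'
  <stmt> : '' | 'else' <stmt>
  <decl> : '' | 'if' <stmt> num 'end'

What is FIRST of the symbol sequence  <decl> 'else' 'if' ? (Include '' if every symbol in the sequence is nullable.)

Add FIRST(<decl>)\{''} = { 'if' }; <decl> is nullable, continue.
'else' is a terminal; add {'else'} and stop.

{ 'else', 'if' }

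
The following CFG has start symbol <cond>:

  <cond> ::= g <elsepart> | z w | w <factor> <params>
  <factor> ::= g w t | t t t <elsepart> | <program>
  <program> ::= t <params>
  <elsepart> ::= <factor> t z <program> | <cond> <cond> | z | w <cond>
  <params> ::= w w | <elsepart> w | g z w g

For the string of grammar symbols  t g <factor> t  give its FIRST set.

{ t }

t is a terminal; add {t} and stop.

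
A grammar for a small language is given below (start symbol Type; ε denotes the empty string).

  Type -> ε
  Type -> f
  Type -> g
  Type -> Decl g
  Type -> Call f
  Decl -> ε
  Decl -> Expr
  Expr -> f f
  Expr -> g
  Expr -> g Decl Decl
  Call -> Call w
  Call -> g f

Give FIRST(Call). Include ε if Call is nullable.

{ g }

From Call -> Call w: add FIRST(Call) = { g }.
Call -> g f contributes {g}.
Union: FIRST(Call) = { g }.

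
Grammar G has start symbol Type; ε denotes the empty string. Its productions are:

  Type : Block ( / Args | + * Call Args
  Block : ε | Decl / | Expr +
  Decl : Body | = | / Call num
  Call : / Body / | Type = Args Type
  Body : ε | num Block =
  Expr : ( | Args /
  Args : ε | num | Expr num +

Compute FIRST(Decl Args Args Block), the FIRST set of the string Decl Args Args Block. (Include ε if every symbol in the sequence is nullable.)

Add FIRST(Decl)\{ε} = { /, =, num }; Decl is nullable, continue.
Add FIRST(Args)\{ε} = { (, /, num }; Args is nullable, continue.
Add FIRST(Args)\{ε} = { (, /, num }; Args is nullable, continue.
Add FIRST(Block)\{ε} = { (, /, =, num }; Block is nullable, continue.
Every symbol is nullable, so include ε.

{ (, /, =, num, ε }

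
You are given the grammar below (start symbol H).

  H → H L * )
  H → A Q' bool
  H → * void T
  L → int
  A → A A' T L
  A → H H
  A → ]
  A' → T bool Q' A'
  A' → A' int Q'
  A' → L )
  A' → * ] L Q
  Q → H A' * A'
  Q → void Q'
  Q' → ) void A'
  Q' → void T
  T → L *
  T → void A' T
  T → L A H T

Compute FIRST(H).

From H → H L * ): add FIRST(H) = { *, ] }.
From H → A Q' bool: add FIRST(A) = { *, ] }.
H → * void T contributes {*}.
Union: FIRST(H) = { *, ] }.

{ *, ] }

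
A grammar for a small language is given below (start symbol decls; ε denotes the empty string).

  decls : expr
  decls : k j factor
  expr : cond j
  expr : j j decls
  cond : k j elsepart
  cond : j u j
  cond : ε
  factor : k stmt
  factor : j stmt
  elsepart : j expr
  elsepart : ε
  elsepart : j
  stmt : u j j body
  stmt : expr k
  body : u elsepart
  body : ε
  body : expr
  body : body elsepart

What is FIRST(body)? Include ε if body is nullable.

body : u elsepart contributes {u}.
body : ε contributes ε.
From body : expr: add FIRST(expr) = { j, k }.
From body : body elsepart: body, elsepart nullable, take FIRST(body) ∪ FIRST(elsepart) = { j, k, u }; also ε since the whole RHS is nullable.
Union: FIRST(body) = { j, k, u, ε }.

{ j, k, u, ε }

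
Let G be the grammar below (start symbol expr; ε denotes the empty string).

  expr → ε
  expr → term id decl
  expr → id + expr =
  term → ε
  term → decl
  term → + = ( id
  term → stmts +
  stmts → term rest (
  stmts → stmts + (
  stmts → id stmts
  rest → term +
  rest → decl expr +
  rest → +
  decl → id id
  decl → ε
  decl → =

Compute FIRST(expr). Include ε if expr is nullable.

{ +, =, id, ε }

expr → ε contributes ε.
From expr → term id decl: term nullable, take FIRST(term) ∪ {id} = { +, =, id }.
expr → id + expr = contributes {id}.
Union: FIRST(expr) = { +, =, id, ε }.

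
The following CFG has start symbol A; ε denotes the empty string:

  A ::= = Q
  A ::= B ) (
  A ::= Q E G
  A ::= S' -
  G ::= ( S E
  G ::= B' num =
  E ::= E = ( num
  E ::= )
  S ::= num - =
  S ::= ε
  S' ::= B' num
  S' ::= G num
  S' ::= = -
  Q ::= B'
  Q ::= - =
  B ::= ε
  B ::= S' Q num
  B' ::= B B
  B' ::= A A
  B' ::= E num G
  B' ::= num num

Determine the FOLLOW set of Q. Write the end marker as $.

In A ::= = Q: Q is at the end, add FOLLOW(A) = { $, (, ), -, =, num }.
In A ::= Q E G: add FIRST(E G) = { ) }.
In B ::= S' Q num: add FIRST(num) = { num }.
Union: FOLLOW(Q) = { $, (, ), -, =, num }.

{ $, (, ), -, =, num }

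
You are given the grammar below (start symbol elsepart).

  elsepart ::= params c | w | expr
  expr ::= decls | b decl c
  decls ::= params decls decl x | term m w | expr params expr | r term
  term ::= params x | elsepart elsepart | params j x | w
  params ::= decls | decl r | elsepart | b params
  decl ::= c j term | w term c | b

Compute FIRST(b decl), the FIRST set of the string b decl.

{ b }

b is a terminal; add {b} and stop.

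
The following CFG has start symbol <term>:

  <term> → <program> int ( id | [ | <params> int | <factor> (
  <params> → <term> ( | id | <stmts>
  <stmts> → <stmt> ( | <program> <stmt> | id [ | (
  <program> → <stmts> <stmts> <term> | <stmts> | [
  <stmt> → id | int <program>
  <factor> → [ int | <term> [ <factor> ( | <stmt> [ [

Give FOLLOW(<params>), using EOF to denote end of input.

{ int }

In <term> → <params> int: add FIRST(int) = { int }.
Union: FOLLOW(<params>) = { int }.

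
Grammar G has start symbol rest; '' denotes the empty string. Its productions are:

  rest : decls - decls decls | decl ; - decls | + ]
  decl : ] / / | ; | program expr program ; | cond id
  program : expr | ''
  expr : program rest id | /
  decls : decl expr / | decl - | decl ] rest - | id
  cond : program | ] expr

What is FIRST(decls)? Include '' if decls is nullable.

From decls : decl expr /: add FIRST(decl) = { +, /, ;, ], id }.
From decls : decl -: add FIRST(decl) = { +, /, ;, ], id }.
From decls : decl ] rest -: add FIRST(decl) = { +, /, ;, ], id }.
decls : id contributes {id}.
Union: FIRST(decls) = { +, /, ;, ], id }.

{ +, /, ;, ], id }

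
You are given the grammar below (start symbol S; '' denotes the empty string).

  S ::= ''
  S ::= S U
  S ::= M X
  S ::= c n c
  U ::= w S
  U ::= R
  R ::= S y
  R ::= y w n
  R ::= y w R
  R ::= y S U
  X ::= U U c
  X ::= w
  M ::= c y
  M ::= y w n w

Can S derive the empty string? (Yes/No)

S has an ''-production, so S ⇒ ''.

Yes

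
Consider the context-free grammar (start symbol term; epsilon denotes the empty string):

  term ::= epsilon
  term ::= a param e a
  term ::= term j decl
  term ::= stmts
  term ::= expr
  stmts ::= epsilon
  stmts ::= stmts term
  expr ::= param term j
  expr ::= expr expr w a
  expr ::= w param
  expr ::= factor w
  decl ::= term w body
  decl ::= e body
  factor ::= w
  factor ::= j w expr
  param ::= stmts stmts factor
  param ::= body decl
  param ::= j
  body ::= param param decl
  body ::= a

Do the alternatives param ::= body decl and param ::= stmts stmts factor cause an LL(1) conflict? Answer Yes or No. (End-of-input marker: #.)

Yes

FIRST(body decl) = { a, j, w } and FIRST(stmts stmts factor) = { a, j, w }.
Both contain a, so the two alternatives are not disjoint — LL(1) conflict.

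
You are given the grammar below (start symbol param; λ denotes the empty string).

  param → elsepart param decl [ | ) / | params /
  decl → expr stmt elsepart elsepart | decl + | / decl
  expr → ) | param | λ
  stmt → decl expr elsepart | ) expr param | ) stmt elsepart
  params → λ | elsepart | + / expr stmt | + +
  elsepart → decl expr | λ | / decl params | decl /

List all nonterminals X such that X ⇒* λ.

{ elsepart, expr, params }

Directly nullable (have an λ-production): expr, params, elsepart.
No other nonterminal has a production whose RHS symbols are all nullable.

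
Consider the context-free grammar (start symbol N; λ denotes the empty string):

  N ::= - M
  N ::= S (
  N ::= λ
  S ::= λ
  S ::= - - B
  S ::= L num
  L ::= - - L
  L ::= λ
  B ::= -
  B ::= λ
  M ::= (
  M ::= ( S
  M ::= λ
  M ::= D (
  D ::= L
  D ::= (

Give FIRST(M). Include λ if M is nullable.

{ (, -, λ }

M ::= ( contributes {(}.
M ::= ( S contributes {(}.
M ::= λ contributes λ.
From M ::= D (: D nullable, take FIRST(D) ∪ {(} = { (, - }.
Union: FIRST(M) = { (, -, λ }.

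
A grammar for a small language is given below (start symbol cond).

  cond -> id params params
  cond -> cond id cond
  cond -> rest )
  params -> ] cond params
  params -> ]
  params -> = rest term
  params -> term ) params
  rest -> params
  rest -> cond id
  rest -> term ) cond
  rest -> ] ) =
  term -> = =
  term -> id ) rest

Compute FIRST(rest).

{ =, ], id }

From rest -> params: add FIRST(params) = { =, ], id }.
From rest -> cond id: add FIRST(cond) = { =, ], id }.
From rest -> term ) cond: add FIRST(term) = { =, id }.
rest -> ] ) = contributes {]}.
Union: FIRST(rest) = { =, ], id }.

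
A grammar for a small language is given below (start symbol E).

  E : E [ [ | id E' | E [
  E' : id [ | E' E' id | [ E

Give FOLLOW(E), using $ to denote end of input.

{ $, [, id }

E is the start symbol, so $ ∈ FOLLOW(E).
In E : E [ [: add FIRST([ [) = { [ }.
In E : E [: add FIRST([) = { [ }.
In E' : [ E: E is at the end, add FOLLOW(E') = { $, [, id }.
Union: FOLLOW(E) = { $, [, id }.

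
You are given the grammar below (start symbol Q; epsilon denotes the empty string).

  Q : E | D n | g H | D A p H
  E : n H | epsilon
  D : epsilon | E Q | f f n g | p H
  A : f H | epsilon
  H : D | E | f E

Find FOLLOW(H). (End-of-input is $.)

{ $, f, g, n, p }

In Q : g H: H is at the end, add FOLLOW(Q) = { $, f, g, n, p }.
In Q : D A p H: H is at the end, add FOLLOW(Q) = { $, f, g, n, p }.
In E : n H: H is at the end, add FOLLOW(E) = { $, f, g, n, p }.
In D : p H: H is at the end, add FOLLOW(D) = { $, f, g, n, p }.
In A : f H: H is at the end, add FOLLOW(A) = { p }.
Union: FOLLOW(H) = { $, f, g, n, p }.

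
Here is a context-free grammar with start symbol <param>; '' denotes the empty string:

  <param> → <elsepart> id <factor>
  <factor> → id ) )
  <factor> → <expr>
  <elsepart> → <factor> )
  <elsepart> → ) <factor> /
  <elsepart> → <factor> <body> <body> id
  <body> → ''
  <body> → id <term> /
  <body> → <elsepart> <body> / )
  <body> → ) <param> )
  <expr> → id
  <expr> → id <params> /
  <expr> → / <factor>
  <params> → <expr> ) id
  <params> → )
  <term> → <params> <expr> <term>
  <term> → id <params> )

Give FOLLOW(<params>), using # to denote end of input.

In <expr> → id <params> /: add FIRST(/) = { / }.
In <term> → <params> <expr> <term>: add FIRST(<expr> <term>) = { /, id }.
In <term> → id <params> ): add FIRST()) = { ) }.
Union: FOLLOW(<params>) = { ), /, id }.

{ ), /, id }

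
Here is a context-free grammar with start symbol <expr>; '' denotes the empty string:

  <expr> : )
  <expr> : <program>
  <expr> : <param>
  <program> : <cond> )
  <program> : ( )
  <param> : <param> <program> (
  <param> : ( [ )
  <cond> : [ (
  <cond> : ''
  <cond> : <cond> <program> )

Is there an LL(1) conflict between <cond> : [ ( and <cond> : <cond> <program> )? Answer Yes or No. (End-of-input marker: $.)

FIRST([ () = { [ } and FIRST(<cond> <program> )) = { (, ), [ }.
Both contain [, so the two alternatives are not disjoint — LL(1) conflict.

Yes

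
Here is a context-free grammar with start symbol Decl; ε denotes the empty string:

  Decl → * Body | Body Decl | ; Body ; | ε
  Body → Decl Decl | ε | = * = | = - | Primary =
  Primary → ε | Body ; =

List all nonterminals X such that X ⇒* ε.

{ Body, Decl, Primary }

Directly nullable (have an ε-production): Decl, Body, Primary.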